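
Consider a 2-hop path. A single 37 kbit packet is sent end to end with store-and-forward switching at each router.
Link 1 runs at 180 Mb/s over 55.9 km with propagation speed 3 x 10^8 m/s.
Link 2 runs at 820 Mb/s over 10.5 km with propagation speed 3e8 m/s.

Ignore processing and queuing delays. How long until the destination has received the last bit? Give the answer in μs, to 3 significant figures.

L = 37000 bits.
Transmission delays (L/R per hop): 205.556, 45.122 μs; sum = 250.678 μs.
Propagation delays (d/s per hop): 186.333, 35 μs; sum = 221.333 μs.
End-to-end = 472 μs.

472 μs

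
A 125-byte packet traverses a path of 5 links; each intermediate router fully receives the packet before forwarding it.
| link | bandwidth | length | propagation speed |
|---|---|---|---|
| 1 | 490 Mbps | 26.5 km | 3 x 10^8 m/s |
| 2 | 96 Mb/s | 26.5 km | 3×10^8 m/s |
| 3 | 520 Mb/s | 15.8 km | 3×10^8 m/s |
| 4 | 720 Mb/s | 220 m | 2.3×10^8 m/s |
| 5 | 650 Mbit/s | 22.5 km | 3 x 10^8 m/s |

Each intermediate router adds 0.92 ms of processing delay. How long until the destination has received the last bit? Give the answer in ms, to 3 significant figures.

4.00 ms

L = 125 × 8 = 1000 bits.
Transmission delays (L/R per hop): 0.00204082, 0.0104167, 0.00192308, 0.00138889, 0.00153846 ms; sum = 0.0173079 ms.
Propagation delays (d/s per hop): 0.0883333, 0.0883333, 0.0526667, 0.000956522, 0.075 ms; sum = 0.30529 ms.
Processing at 4 router(s): 4 × 0.92 ms = 3.68 ms.
End-to-end = 4.00 ms.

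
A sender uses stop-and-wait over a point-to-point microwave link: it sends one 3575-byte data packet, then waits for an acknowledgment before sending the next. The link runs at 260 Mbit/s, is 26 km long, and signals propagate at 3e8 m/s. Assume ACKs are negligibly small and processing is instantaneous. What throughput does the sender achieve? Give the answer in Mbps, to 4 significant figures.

t_tx = L/R = 28600/260000000 = 0.00011 s.
t_prop = 26000/300000000 = 8.66667e-05 s; RTT = 0.000173333 s.
Cycle = t_tx + RTT = 0.000283333 s.
Throughput = L / cycle = 28600 / 0.000283333 = 100.9 Mbps.

100.9 Mbps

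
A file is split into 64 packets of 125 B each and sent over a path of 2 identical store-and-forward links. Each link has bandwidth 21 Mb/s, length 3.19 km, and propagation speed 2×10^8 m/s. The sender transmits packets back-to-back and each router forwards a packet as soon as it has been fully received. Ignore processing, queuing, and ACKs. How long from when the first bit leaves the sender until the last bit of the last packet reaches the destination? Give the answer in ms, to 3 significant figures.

Per-hop transmission t_tx = L/R = 1000/21000000 = 0.047619 ms.
Per-hop propagation t_prop = 3190/200000000 = 0.01595 ms.
Pipeline fill: first packet needs 2·t_tx to clear all hops; remaining 63 packets each add one t_tx.
Total = (2+64-1)·t_tx + 2·t_prop = 65·0.047619 + 2·0.01595 = 3.13 ms.

3.13 ms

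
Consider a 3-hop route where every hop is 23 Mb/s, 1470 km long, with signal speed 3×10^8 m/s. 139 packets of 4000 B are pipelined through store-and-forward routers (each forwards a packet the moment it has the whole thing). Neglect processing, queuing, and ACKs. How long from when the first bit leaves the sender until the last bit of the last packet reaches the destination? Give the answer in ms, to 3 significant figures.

Per-hop transmission t_tx = L/R = 32000/23000000 = 1.3913 ms.
Per-hop propagation t_prop = 1470000/300000000 = 4.9 ms.
Pipeline fill: first packet needs 3·t_tx to clear all hops; remaining 138 packets each add one t_tx.
Total = (3+139-1)·t_tx + 3·t_prop = 141·1.3913 + 3·4.9 = 211 ms.

211 ms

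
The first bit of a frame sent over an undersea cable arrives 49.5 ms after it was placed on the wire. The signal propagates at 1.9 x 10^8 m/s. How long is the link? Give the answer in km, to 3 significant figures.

d = s × t_prop = 190000000 × 0.0495 = 9410 km.

9410 km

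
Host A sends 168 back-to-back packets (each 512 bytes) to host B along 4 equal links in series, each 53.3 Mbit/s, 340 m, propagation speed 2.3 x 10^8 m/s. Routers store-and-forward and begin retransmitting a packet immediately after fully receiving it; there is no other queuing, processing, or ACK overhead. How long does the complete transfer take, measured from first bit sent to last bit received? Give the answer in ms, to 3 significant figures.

13.1 ms

Per-hop transmission t_tx = L/R = 4096/53300000 = 0.076848 ms.
Per-hop propagation t_prop = 340/2.3e+08 = 0.00147826 ms.
Pipeline fill: first packet needs 4·t_tx to clear all hops; remaining 167 packets each add one t_tx.
Total = (4+168-1)·t_tx + 4·t_prop = 171·0.076848 + 4·0.00147826 = 13.1 ms.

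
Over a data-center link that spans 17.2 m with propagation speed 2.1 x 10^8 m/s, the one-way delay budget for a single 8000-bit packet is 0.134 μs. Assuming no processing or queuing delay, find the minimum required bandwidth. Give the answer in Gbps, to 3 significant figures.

154 Gbps

Propagation delay = 17.2 / 210000000 = 0.0819048 μs.
Transmission budget = 0.134 − 0.0819048 = 0.0520952 μs.
R ≥ L / t_tx = 8000 bits / 5.20952e-08 s = 154 Gbps.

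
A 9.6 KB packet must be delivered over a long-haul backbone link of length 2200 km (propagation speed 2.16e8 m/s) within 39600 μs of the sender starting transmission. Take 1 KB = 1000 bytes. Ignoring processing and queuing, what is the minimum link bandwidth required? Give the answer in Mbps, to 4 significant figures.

L = 76800 bits.
Propagation delay = 2200000 / 216000000 = 10185.2 μs.
Transmission budget = 39600 − 10185.2 = 29414.8 μs.
R ≥ L / t_tx = 76800 bits / 0.0294148 s = 2.611 Mbps.

2.611 Mbps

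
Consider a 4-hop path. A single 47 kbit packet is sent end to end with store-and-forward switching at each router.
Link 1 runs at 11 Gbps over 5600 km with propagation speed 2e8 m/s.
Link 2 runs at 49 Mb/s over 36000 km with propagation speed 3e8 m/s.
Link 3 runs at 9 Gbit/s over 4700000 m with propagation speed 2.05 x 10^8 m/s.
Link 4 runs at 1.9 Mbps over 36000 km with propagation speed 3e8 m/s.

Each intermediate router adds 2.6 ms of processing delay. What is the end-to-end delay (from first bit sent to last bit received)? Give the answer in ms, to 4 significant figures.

L = 47000 bits.
Transmission delays (L/R per hop): 0.00427273, 0.959184, 0.00522222, 24.7368 ms; sum = 25.7055 ms.
Propagation delays (d/s per hop): 28, 120, 22.9268, 120 ms; sum = 290.927 ms.
Processing at 3 router(s): 3 × 2.6 ms = 7.8 ms.
End-to-end = 324.4 ms.

324.4 ms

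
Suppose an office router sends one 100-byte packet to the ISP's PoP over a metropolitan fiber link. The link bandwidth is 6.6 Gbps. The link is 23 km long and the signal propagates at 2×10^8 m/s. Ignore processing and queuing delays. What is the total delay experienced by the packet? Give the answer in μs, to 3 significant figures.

115 μs

L = 100 × 8 = 800 bits.
Transmission delay = L/R = 800 / 6600000000 = 0.121212 μs.
Propagation delay = d/s = 23000 m / 200000000 m/s = 115 μs.
Total = 115 μs.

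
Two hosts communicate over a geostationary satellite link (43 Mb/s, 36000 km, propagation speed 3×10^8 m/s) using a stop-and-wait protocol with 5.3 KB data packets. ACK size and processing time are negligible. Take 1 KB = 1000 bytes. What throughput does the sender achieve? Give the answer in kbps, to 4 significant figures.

t_tx = L/R = 42400/43000000 = 0.000986047 s.
t_prop = 36000000/300000000 = 0.12 s; RTT = 0.24 s.
Cycle = t_tx + RTT = 0.240986 s.
Throughput = L / cycle = 42400 / 0.240986 = 175.9 kbps.

175.9 kbps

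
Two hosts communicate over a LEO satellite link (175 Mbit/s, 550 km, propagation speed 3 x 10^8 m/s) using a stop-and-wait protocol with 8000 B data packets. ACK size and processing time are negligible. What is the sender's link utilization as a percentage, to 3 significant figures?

9.07 %

t_tx = L/R = 64000/175000000 = 0.000365714 s.
t_prop = 550000/300000000 = 0.00183333 s; RTT = 0.00366667 s.
Cycle = t_tx + RTT = 0.00403238 s.
Utilization = t_tx / cycle = 0.000365714/0.00403238 = 9.07 %.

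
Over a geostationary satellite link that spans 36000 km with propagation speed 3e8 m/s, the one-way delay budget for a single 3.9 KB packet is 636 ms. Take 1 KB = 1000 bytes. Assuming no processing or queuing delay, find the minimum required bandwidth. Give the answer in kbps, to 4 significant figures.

L = 31200 bits.
Propagation delay = 36000000 / 300000000 = 120 ms.
Transmission budget = 636 − 120 = 516 ms.
R ≥ L / t_tx = 31200 bits / 0.516 s = 60.47 kbps.

60.47 kbps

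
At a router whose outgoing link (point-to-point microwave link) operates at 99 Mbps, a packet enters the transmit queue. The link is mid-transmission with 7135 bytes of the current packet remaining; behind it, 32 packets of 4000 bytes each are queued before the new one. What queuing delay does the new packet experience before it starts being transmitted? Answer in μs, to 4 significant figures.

Each queued packet: L/R = 32000/99000000 = 323.232 μs.
32 queued → 10343.4 μs.
Plus remaining 57080 bits of current packet: 576.566 μs.
Queuing delay = 10920 μs.

10920 μs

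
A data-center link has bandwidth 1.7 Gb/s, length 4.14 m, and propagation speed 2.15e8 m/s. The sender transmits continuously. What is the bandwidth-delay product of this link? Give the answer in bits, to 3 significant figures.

32.7 bits

Propagation delay = 4.14 / 215000000 = 1.92558e-08 s.
BDP = R × t_prop = 1700000000 × 1.92558e-08 = 32.7349 bits.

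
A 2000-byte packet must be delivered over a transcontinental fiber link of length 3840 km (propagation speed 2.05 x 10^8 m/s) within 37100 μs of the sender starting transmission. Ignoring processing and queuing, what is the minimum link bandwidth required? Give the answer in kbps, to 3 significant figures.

871 kbps

L = 16000 bits.
Propagation delay = 3840000 / 2.05e+08 = 18731.7 μs.
Transmission budget = 37100 − 18731.7 = 18368.3 μs.
R ≥ L / t_tx = 16000 bits / 0.0183683 s = 871 kbps.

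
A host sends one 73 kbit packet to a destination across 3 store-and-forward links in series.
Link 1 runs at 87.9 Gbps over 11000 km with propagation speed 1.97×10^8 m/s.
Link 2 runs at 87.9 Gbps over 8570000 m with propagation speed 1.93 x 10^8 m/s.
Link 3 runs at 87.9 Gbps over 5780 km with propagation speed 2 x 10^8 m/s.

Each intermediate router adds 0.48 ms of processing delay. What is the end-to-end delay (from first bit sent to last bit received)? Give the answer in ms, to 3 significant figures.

L = 73000 bits.
Transmission delay per hop = L/R = 73000/87900000000 = 0.000830489 ms; 3 hops → 0.00249147 ms.
Propagation delays (d/s per hop): 55.8376, 44.4041, 28.9 ms; sum = 129.142 ms.
Processing at 2 router(s): 2 × 0.48 ms = 0.96 ms.
End-to-end = 130 ms.

130 ms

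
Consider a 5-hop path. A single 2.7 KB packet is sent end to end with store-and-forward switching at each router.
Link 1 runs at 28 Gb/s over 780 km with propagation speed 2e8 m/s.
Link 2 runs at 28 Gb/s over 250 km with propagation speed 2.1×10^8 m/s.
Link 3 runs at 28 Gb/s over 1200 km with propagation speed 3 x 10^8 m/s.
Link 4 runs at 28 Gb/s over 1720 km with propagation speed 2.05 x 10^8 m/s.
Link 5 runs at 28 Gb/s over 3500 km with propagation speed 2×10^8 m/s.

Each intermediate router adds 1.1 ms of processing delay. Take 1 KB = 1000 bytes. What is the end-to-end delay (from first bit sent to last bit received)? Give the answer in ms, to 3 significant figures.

39.4 ms

L = 21600 bits.
Transmission delay per hop = L/R = 21600/28000000000 = 0.000771429 ms; 5 hops → 0.00385714 ms.
Propagation delays (d/s per hop): 3.9, 1.19048, 4, 8.39024, 17.5 ms; sum = 34.9807 ms.
Processing at 4 router(s): 4 × 1.1 ms = 4.4 ms.
End-to-end = 39.4 ms.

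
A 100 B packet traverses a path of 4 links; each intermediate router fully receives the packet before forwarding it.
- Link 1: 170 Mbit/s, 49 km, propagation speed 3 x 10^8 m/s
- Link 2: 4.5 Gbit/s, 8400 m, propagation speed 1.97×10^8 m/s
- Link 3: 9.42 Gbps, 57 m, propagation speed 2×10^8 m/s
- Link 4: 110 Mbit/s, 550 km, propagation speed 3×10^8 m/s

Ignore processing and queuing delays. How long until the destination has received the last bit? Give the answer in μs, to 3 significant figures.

2050 μs

L = 100 × 8 = 800 bits.
Transmission delays (L/R per hop): 4.70588, 0.177778, 0.0849257, 7.27273 μs; sum = 12.2413 μs.
Propagation delays (d/s per hop): 163.333, 42.6396, 0.285, 1833.33 μs; sum = 2039.59 μs.
End-to-end = 2050 μs.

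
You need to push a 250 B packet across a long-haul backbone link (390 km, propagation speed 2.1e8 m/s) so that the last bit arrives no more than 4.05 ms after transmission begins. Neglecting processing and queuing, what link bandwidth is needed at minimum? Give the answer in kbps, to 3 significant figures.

912 kbps

L = 2000 bits.
Propagation delay = 390000 / 210000000 = 1.85714 ms.
Transmission budget = 4.05 − 1.85714 = 2.19286 ms.
R ≥ L / t_tx = 2000 bits / 0.00219286 s = 912 kbps.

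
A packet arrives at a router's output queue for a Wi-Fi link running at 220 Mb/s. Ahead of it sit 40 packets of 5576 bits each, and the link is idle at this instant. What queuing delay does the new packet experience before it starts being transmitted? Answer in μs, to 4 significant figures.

1014 μs

Each queued packet: L/R = 5576/220000000 = 25.3455 μs.
40 queued → 1013.82 μs.
Queuing delay = 1014 μs.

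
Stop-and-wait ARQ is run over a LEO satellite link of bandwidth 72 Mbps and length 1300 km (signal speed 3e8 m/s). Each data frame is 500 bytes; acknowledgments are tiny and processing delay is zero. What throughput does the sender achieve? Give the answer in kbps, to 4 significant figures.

458.6 kbps

t_tx = L/R = 4000/72000000 = 5.55556e-05 s.
t_prop = 1300000/300000000 = 0.00433333 s; RTT = 0.00866667 s.
Cycle = t_tx + RTT = 0.00872222 s.
Throughput = L / cycle = 4000 / 0.00872222 = 458.6 kbps.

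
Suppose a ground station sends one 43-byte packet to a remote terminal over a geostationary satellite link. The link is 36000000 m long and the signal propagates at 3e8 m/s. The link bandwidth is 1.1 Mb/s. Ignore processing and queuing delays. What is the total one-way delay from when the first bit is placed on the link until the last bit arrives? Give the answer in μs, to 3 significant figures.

120000 μs

L = 43 × 8 = 344 bits.
Transmission delay = L/R = 344 / 1100000 = 312.727 μs.
Propagation delay = d/s = 36000000 m / 300000000 m/s = 120000 μs.
Total = 120000 μs.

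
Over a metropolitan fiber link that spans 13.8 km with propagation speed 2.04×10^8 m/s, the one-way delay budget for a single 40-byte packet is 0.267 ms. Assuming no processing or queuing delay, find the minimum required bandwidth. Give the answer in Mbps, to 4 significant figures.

L = 320 bits.
Propagation delay = 13800 / 204000000 = 0.0676471 ms.
Transmission budget = 0.267 − 0.0676471 = 0.199353 ms.
R ≥ L / t_tx = 320 bits / 0.000199353 s = 1.605 Mbps.

1.605 Mbps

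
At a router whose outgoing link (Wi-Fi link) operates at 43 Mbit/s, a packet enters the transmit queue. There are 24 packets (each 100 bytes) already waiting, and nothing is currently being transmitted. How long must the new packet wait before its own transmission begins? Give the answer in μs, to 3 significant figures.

447 μs

Each queued packet: L/R = 800/43000000 = 18.6047 μs.
24 queued → 446.512 μs.
Queuing delay = 447 μs.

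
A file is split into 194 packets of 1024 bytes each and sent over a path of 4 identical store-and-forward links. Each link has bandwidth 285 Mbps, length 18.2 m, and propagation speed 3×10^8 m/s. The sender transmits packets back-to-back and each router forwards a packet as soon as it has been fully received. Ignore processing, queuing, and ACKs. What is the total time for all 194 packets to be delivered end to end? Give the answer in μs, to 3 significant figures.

Per-hop transmission t_tx = L/R = 8192/285000000 = 28.7439 μs.
Per-hop propagation t_prop = 18.2/300000000 = 0.0606667 μs.
Pipeline fill: first packet needs 4·t_tx to clear all hops; remaining 193 packets each add one t_tx.
Total = (4+194-1)·t_tx + 4·t_prop = 197·28.7439 + 4·0.0606667 = 5660 μs.

5660 μs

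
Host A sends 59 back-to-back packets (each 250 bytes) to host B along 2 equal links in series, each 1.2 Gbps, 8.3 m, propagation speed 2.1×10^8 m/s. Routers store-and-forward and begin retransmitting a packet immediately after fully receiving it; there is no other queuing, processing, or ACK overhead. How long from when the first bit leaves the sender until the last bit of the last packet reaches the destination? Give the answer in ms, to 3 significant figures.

0.100 ms

Per-hop transmission t_tx = L/R = 2000/1200000000 = 0.00166667 ms.
Per-hop propagation t_prop = 8.3/210000000 = 3.95238e-05 ms.
Pipeline fill: first packet needs 2·t_tx to clear all hops; remaining 58 packets each add one t_tx.
Total = (2+59-1)·t_tx + 2·t_prop = 60·0.00166667 + 2·3.95238e-05 = 0.100 ms.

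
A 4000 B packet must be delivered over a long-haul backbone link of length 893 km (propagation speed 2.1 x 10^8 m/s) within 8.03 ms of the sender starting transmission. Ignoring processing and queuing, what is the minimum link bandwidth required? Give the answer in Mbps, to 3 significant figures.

L = 32000 bits.
Propagation delay = 893000 / 210000000 = 4.25238 ms.
Transmission budget = 8.03 − 4.25238 = 3.77762 ms.
R ≥ L / t_tx = 32000 bits / 0.00377762 s = 8.47 Mbps.

8.47 Mbps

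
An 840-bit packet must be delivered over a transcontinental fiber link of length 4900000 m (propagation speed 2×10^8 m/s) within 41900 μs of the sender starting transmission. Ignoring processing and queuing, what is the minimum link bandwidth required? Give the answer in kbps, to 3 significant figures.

Propagation delay = 4900000 / 200000000 = 24500 μs.
Transmission budget = 41900 − 24500 = 17400 μs.
R ≥ L / t_tx = 840 bits / 0.0174 s = 48.3 kbps.

48.3 kbps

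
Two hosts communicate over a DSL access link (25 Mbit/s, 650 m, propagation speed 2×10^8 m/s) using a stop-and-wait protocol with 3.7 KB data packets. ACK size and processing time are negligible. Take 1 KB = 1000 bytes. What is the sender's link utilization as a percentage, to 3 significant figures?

t_tx = L/R = 29600/25000000 = 0.001184 s.
t_prop = 650/200000000 = 3.25e-06 s; RTT = 6.5e-06 s.
Cycle = t_tx + RTT = 0.0011905 s.
Utilization = t_tx / cycle = 0.001184/0.0011905 = 99.5 %.

99.5 %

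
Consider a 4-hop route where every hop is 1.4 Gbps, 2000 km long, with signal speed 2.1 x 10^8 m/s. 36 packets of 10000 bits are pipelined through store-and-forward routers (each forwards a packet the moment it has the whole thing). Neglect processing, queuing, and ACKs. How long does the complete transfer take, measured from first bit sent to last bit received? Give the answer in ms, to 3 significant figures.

38.4 ms

Per-hop transmission t_tx = L/R = 10000/1400000000 = 0.00714286 ms.
Per-hop propagation t_prop = 2000000/210000000 = 9.52381 ms.
Pipeline fill: first packet needs 4·t_tx to clear all hops; remaining 35 packets each add one t_tx.
Total = (4+36-1)·t_tx + 4·t_prop = 39·0.00714286 + 4·9.52381 = 38.4 ms.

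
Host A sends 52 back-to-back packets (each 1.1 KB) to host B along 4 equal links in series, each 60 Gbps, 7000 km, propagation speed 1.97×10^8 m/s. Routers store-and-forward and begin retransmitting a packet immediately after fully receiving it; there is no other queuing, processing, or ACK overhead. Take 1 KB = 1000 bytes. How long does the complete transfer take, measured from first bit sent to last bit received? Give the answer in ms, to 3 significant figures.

142 ms

Per-hop transmission t_tx = L/R = 8800/60000000000 = 0.000146667 ms.
Per-hop propagation t_prop = 7000000/197000000 = 35.533 ms.
Pipeline fill: first packet needs 4·t_tx to clear all hops; remaining 51 packets each add one t_tx.
Total = (4+52-1)·t_tx + 4·t_prop = 55·0.000146667 + 4·35.533 = 142 ms.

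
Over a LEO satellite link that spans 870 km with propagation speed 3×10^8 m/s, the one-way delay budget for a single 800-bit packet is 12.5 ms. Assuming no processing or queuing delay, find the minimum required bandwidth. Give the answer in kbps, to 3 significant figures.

Propagation delay = 870000 / 300000000 = 2.9 ms.
Transmission budget = 12.5 − 2.9 = 9.6 ms.
R ≥ L / t_tx = 800 bits / 0.0096 s = 83.3 kbps.

83.3 kbps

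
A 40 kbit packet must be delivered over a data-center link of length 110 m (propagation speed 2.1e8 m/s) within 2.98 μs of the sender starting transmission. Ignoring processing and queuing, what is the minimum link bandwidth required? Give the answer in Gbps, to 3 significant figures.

Propagation delay = 110 / 210000000 = 0.52381 μs.
Transmission budget = 2.98 − 0.52381 = 2.45619 μs.
R ≥ L / t_tx = 40000 bits / 2.45619e-06 s = 16.3 Gbps.

16.3 Gbps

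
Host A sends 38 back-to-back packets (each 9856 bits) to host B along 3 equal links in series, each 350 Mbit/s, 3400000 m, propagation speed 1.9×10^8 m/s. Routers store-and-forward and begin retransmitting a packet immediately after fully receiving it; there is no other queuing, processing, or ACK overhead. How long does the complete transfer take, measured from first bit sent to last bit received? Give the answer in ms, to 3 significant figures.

54.8 ms

Per-hop transmission t_tx = L/R = 9856/350000000 = 0.02816 ms.
Per-hop propagation t_prop = 3400000/190000000 = 17.8947 ms.
Pipeline fill: first packet needs 3·t_tx to clear all hops; remaining 37 packets each add one t_tx.
Total = (3+38-1)·t_tx + 3·t_prop = 40·0.02816 + 3·17.8947 = 54.8 ms.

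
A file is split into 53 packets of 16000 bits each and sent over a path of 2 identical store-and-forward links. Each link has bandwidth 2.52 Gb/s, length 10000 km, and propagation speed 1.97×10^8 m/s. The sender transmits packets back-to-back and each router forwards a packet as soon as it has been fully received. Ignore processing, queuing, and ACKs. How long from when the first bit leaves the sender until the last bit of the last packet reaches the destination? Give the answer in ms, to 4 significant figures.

Per-hop transmission t_tx = L/R = 16000/2520000000 = 0.00634921 ms.
Per-hop propagation t_prop = 10000000/197000000 = 50.7614 ms.
Pipeline fill: first packet needs 2·t_tx to clear all hops; remaining 52 packets each add one t_tx.
Total = (2+53-1)·t_tx + 2·t_prop = 54·0.00634921 + 2·50.7614 = 101.9 ms.

101.9 ms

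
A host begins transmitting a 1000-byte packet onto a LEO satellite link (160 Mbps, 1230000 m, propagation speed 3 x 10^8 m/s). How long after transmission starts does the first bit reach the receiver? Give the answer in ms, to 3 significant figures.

4.10 ms

First bit experiences only propagation delay: d/s = 1230000/300000000 = 4.10 ms.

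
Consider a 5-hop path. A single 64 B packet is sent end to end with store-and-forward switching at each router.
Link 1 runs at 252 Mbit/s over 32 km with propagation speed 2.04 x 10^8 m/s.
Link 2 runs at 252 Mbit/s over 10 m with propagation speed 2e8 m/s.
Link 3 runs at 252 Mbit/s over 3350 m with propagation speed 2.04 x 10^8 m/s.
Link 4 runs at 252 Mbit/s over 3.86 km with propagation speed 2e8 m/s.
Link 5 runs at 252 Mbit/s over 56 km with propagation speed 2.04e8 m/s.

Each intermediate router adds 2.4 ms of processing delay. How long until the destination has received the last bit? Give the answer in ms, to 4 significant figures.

L = 64 × 8 = 512 bits.
Transmission delay per hop = L/R = 512/252000000 = 0.00203175 ms; 5 hops → 0.0101587 ms.
Propagation delays (d/s per hop): 0.156863, 5e-05, 0.0164216, 0.0193, 0.27451 ms; sum = 0.467144 ms.
Processing at 4 router(s): 4 × 2.4 ms = 9.6 ms.
End-to-end = 10.08 ms.

10.08 ms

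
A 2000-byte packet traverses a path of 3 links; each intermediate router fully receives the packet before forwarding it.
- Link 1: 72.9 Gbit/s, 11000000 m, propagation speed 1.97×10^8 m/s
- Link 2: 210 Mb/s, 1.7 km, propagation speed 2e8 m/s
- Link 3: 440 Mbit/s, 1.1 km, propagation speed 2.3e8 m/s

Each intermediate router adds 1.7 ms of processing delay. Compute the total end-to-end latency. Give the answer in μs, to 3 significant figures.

L = 2000 × 8 = 16000 bits.
Transmission delays (L/R per hop): 0.219479, 76.1905, 36.3636 μs; sum = 112.774 μs.
Propagation delays (d/s per hop): 55837.6, 8.5, 4.78261 μs; sum = 55850.8 μs.
Processing at 2 router(s): 2 × 1.7 ms = 3400 μs.
End-to-end = 59400 μs.

59400 μs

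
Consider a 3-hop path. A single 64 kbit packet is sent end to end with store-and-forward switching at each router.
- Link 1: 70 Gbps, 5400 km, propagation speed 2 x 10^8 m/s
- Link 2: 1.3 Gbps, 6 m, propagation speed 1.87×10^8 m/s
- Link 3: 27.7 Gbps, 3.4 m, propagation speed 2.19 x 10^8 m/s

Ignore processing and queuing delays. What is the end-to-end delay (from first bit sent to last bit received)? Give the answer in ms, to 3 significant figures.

27.1 ms

L = 64000 bits.
Transmission delays (L/R per hop): 0.000914286, 0.0492308, 0.00231047 ms; sum = 0.0524555 ms.
Propagation delays (d/s per hop): 27, 3.20856e-05, 1.55251e-05 ms; sum = 27 ms.
End-to-end = 27.1 ms.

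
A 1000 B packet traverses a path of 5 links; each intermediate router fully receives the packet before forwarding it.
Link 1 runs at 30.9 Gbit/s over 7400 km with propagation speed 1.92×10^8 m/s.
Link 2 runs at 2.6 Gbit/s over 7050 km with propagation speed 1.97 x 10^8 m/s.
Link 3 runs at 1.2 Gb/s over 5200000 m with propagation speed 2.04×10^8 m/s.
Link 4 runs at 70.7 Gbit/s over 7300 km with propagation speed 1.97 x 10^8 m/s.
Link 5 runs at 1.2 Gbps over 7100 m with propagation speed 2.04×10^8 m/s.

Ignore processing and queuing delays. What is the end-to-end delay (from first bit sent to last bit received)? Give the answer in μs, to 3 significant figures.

137000 μs

L = 1000 × 8 = 8000 bits.
Transmission delays (L/R per hop): 0.2589, 3.07692, 6.66667, 0.113154, 6.66667 μs; sum = 16.7823 μs.
Propagation delays (d/s per hop): 38541.7, 35786.8, 25490.2, 37055.8, 34.8039 μs; sum = 136909 μs.
End-to-end = 137000 μs.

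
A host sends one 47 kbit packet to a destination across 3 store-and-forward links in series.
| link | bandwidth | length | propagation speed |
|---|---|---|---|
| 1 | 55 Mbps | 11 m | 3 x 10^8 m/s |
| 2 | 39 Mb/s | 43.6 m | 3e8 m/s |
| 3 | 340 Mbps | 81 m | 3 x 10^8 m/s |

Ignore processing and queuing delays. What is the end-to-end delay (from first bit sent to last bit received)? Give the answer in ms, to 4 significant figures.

L = 47000 bits.
Transmission delays (L/R per hop): 0.854545, 1.20513, 0.138235 ms; sum = 2.19791 ms.
Propagation delays (d/s per hop): 3.66667e-05, 0.000145333, 0.00027 ms; sum = 0.000452 ms.
End-to-end = 2.198 ms.

2.198 ms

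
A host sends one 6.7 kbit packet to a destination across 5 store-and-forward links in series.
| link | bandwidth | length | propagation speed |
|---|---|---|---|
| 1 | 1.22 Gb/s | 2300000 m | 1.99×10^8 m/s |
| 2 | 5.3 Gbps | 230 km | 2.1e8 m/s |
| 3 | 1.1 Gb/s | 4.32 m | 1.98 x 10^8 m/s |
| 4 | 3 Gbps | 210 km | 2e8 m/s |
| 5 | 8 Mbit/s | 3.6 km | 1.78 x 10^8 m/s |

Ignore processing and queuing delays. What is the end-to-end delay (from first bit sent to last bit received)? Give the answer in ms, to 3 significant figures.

L = 6700 bits.
Transmission delays (L/R per hop): 0.0054918, 0.00126415, 0.00609091, 0.00223333, 0.8375 ms; sum = 0.85258 ms.
Propagation delays (d/s per hop): 11.5578, 1.09524, 2.18182e-05, 1.05, 0.0202247 ms; sum = 13.7233 ms.
End-to-end = 14.6 ms.

14.6 ms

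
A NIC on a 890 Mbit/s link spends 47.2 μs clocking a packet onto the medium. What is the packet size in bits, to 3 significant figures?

42000 bits

L = R × t_tx = 890000000 b/s × 4.72e-05 s = 42008 bits.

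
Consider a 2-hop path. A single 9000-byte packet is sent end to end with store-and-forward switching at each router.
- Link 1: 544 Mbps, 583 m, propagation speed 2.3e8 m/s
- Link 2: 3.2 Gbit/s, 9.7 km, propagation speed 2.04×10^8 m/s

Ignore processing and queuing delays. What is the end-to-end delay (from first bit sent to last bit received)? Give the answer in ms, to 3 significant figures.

L = 9000 × 8 = 72000 bits.
Transmission delays (L/R per hop): 0.132353, 0.0225 ms; sum = 0.154853 ms.
Propagation delays (d/s per hop): 0.00253478, 0.047549 ms; sum = 0.0500838 ms.
End-to-end = 0.205 ms.

0.205 ms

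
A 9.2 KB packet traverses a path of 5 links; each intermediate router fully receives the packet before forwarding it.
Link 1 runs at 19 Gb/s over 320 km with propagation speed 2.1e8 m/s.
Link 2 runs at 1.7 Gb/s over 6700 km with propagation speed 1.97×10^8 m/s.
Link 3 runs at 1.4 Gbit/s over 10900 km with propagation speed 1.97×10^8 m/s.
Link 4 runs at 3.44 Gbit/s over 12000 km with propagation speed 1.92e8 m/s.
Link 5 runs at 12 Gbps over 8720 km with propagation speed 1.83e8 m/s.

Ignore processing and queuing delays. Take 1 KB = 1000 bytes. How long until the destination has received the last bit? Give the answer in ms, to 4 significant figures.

L = 73600 bits.
Transmission delays (L/R per hop): 0.00387368, 0.0432941, 0.0525714, 0.0213953, 0.00613333 ms; sum = 0.127268 ms.
Propagation delays (d/s per hop): 1.52381, 34.0102, 55.3299, 62.5, 47.6503 ms; sum = 201.014 ms.
End-to-end = 201.1 ms.

201.1 ms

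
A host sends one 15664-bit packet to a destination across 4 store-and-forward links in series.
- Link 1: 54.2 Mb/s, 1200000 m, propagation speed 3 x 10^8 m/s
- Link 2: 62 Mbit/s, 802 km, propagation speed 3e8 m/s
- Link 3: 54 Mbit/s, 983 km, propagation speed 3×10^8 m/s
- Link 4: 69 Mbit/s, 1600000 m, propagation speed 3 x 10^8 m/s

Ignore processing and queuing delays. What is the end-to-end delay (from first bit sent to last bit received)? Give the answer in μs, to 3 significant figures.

Transmission delays (L/R per hop): 289.004, 252.645, 290.074, 227.014 μs; sum = 1058.74 μs.
Propagation delays (d/s per hop): 4000, 2673.33, 3276.67, 5333.33 μs; sum = 15283.3 μs.
End-to-end = 16300 μs.

16300 μs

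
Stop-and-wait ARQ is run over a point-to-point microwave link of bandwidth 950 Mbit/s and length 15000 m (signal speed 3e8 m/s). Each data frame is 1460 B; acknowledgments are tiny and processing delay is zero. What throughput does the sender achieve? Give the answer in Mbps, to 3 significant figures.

t_tx = L/R = 11680/950000000 = 1.22947e-05 s.
t_prop = 15000/300000000 = 5e-05 s; RTT = 0.0001 s.
Cycle = t_tx + RTT = 0.000112295 s.
Throughput = L / cycle = 11680 / 0.000112295 = 104 Mbps.

104 Mbps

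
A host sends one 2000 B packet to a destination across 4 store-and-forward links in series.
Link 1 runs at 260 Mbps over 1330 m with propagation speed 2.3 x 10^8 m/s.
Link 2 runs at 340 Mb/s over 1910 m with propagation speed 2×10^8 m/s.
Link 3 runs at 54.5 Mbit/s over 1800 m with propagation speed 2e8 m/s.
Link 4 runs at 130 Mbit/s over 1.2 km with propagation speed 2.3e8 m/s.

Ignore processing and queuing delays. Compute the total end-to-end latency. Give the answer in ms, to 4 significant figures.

0.5548 ms

L = 2000 × 8 = 16000 bits.
Transmission delays (L/R per hop): 0.0615385, 0.0470588, 0.293578, 0.123077 ms; sum = 0.525252 ms.
Propagation delays (d/s per hop): 0.00578261, 0.00955, 0.009, 0.00521739 ms; sum = 0.02955 ms.
End-to-end = 0.5548 ms.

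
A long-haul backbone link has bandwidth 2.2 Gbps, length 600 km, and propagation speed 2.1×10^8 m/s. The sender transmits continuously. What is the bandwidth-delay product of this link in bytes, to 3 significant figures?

786000 bytes

Propagation delay = 600000 / 210000000 = 0.00285714 s.
BDP = R × t_prop = 2200000000 × 0.00285714 = 6285710 bits.
In bytes: 6285710/8 = 786000 bytes.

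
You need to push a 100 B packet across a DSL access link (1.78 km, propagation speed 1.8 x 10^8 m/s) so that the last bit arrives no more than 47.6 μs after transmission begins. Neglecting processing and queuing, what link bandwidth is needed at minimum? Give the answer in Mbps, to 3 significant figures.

L = 800 bits.
Propagation delay = 1780 / 180000000 = 9.88889 μs.
Transmission budget = 47.6 − 9.88889 = 37.7111 μs.
R ≥ L / t_tx = 800 bits / 3.77111e-05 s = 21.2 Mbps.

21.2 Mbps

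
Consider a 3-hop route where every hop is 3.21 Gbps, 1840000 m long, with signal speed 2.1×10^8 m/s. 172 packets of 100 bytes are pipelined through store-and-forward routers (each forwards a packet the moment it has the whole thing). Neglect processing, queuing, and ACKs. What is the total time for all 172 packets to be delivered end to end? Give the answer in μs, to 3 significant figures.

Per-hop transmission t_tx = L/R = 800/3210000000 = 0.249221 μs.
Per-hop propagation t_prop = 1840000/210000000 = 8761.9 μs.
Pipeline fill: first packet needs 3·t_tx to clear all hops; remaining 171 packets each add one t_tx.
Total = (3+172-1)·t_tx + 3·t_prop = 174·0.249221 + 3·8761.9 = 26300 μs.

26300 μs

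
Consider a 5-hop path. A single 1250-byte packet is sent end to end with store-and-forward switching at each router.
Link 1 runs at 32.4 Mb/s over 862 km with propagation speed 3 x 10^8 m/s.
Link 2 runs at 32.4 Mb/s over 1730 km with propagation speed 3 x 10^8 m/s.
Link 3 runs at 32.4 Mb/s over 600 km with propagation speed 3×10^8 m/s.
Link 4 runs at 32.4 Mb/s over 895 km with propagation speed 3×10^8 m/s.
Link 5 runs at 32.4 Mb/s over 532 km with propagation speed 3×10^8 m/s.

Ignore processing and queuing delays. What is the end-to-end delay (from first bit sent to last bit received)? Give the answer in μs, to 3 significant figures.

L = 1250 × 8 = 10000 bits.
Transmission delay per hop = L/R = 10000/32400000 = 308.642 μs; 5 hops → 1543.21 μs.
Propagation delays (d/s per hop): 2873.33, 5766.67, 2000, 2983.33, 1773.33 μs; sum = 15396.7 μs.
End-to-end = 16900 μs.

16900 μs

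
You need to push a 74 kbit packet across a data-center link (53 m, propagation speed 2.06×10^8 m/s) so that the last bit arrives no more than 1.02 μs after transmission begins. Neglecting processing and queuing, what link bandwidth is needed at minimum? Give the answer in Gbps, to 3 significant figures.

Propagation delay = 53 / 206000000 = 0.257282 μs.
Transmission budget = 1.02 − 0.257282 = 0.762718 μs.
R ≥ L / t_tx = 74000 bits / 7.62718e-07 s = 97.0 Gbps.

97.0 Gbps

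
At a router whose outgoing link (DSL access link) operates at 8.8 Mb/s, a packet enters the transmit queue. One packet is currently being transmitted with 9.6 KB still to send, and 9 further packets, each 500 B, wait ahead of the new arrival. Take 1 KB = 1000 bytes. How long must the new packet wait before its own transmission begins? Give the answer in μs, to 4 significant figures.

Each queued packet: L/R = 4000/8800000 = 454.545 μs.
9 queued → 4090.91 μs.
Plus remaining 76800 bits of current packet: 8727.27 μs.
Queuing delay = 12820 μs.

12820 μs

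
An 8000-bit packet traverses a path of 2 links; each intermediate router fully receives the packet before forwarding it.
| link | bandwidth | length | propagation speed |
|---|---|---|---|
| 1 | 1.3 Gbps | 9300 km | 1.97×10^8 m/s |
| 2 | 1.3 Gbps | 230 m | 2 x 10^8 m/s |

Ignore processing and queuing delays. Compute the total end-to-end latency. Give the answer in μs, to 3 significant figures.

Transmission delay per hop = L/R = 8000/1300000000 = 6.15385 μs; 2 hops → 12.3077 μs.
Propagation delays (d/s per hop): 47208.1, 1.15 μs; sum = 47209.3 μs.
End-to-end = 47200 μs.

47200 μs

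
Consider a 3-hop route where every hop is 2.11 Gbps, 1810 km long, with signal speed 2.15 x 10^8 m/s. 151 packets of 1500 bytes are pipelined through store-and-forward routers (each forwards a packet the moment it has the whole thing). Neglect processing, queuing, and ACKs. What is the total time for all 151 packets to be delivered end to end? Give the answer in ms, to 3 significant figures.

26.1 ms

Per-hop transmission t_tx = L/R = 12000/2.11e+09 = 0.0056872 ms.
Per-hop propagation t_prop = 1810000/215000000 = 8.4186 ms.
Pipeline fill: first packet needs 3·t_tx to clear all hops; remaining 150 packets each add one t_tx.
Total = (3+151-1)·t_tx + 3·t_prop = 153·0.0056872 + 3·8.4186 = 26.1 ms.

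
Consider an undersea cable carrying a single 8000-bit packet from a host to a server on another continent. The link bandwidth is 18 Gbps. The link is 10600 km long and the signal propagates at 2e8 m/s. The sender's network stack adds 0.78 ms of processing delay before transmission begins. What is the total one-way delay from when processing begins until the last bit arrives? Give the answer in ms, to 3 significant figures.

53.8 ms

Transmission delay = L/R = 8000 / 18000000000 = 0.000444444 ms.
Propagation delay = d/s = 10600000 m / 200000000 m/s = 53 ms.
Plus processing delay 0.78 ms = 0.78 ms.
Total = 53.8 ms.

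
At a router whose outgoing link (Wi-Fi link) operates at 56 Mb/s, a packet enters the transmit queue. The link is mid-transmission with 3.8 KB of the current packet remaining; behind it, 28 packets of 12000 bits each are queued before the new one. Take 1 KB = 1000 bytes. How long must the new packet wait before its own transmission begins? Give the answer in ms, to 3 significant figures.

6.54 ms

Each queued packet: L/R = 12000/56000000 = 0.214286 ms.
28 queued → 6 ms.
Plus remaining 30400 bits of current packet: 0.542857 ms.
Queuing delay = 6.54 ms.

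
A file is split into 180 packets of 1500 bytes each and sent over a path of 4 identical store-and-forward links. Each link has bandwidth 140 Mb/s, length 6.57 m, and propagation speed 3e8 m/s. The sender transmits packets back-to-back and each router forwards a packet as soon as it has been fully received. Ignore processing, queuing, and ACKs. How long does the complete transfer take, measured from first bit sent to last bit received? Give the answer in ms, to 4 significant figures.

Per-hop transmission t_tx = L/R = 12000/140000000 = 0.0857143 ms.
Per-hop propagation t_prop = 6.57/300000000 = 2.19e-05 ms.
Pipeline fill: first packet needs 4·t_tx to clear all hops; remaining 179 packets each add one t_tx.
Total = (4+180-1)·t_tx + 4·t_prop = 183·0.0857143 + 4·2.19e-05 = 15.69 ms.

15.69 ms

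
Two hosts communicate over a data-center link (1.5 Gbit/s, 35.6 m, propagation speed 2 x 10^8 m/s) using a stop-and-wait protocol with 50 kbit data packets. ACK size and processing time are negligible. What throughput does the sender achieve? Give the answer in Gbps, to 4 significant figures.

1.484 Gbps

t_tx = L/R = 50000/1500000000 = 3.33333e-05 s.
t_prop = 35.6/200000000 = 1.78e-07 s; RTT = 3.56e-07 s.
Cycle = t_tx + RTT = 3.36893e-05 s.
Throughput = L / cycle = 50000 / 3.36893e-05 = 1.484 Gbps.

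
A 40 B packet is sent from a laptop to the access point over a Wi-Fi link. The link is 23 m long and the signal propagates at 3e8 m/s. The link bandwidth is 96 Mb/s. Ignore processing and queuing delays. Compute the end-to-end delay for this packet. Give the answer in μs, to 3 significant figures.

L = 40 × 8 = 320 bits.
Transmission delay = L/R = 320 / 96000000 = 3.33333 μs.
Propagation delay = d/s = 23 m / 300000000 m/s = 0.0766667 μs.
Total = 3.41 μs.

3.41 μs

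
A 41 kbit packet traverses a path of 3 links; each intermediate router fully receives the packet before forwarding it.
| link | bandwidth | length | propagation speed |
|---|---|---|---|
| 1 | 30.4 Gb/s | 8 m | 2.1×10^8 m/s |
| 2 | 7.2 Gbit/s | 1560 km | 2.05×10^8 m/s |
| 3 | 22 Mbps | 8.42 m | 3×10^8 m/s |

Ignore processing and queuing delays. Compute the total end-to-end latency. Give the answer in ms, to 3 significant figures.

9.48 ms

L = 41000 bits.
Transmission delays (L/R per hop): 0.00134868, 0.00569444, 1.86364 ms; sum = 1.87068 ms.
Propagation delays (d/s per hop): 3.80952e-05, 7.60976, 2.80667e-05 ms; sum = 7.60982 ms.
End-to-end = 9.48 ms.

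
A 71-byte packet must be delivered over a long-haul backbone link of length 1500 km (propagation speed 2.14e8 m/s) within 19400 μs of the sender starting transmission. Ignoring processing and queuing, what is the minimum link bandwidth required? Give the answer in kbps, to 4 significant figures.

45.84 kbps

L = 568 bits.
Propagation delay = 1500000 / 214000000 = 7009.35 μs.
Transmission budget = 19400 − 7009.35 = 12390.7 μs.
R ≥ L / t_tx = 568 bits / 0.0123907 s = 45.84 kbps.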